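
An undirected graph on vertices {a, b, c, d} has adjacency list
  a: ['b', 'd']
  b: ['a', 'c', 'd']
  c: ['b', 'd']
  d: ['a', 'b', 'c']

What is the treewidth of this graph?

A width-2 tree decomposition is:
Bags: B1 = {a, b, d}  B2 = {b, c, d}
Tree: B1–B2
The largest bag has 3 vertices, giving width 2; this decomposition certifies tw(G) ≤ 2. For the lower bound, the 3 vertices {b, c, d} are pairwise adjacent, and any tree decomposition puts a clique entirely inside one bag — forcing width ≥ 2. The upper and lower bounds meet at 2, so that is the treewidth.

2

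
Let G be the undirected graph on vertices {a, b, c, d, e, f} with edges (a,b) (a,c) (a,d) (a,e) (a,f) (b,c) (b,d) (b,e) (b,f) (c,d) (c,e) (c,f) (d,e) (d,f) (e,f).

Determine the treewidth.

A width-5 tree decomposition is:
Bags: B1 = {a, b, c, d, e, f}
Tree: (single bag)
With just one bag of size 6, the width is 6 − 1 = 5, so tw(G) ≤ 5. Conversely, {a, b, c, d, e, f} is a clique of size 6, and the vertices of any clique must share a bag in every tree decomposition; so some bag has ≥ 6 vertices and tw(G) ≥ 5. The upper and lower bounds meet at 5, so that is the treewidth.

5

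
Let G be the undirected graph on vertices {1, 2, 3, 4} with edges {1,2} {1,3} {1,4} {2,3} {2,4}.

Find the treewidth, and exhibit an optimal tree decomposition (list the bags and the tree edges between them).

Treewidth 2.
One such decomposition:
Bags: B1 = {1, 2, 3}  B2 = {1, 2, 4}
Tree: B1–B2

Every bag has size at most 3, so the width is 3 − 1 = 2 and tw(G) ≤ 2. On the other hand G contains the 3-clique {1, 2, 3}. A clique must lie in a single bag of any decomposition, so no decomposition can have width below 2. Hence tw(G) = 2 exactly.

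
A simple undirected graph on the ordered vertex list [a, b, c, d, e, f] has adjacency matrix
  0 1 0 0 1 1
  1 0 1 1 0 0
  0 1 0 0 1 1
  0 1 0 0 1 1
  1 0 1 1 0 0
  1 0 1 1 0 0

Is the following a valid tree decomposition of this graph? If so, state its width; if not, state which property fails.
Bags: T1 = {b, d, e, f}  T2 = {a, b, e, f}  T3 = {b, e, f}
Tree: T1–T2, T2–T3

No — vertex c appears in no bag.

A tree decomposition must satisfy three properties: every vertex lies in some bag; for every edge, both endpoints lie together in some bag; and for every vertex, the bags containing it form a connected subtree. Here vertex c appears in no bag, so the decomposition is invalid.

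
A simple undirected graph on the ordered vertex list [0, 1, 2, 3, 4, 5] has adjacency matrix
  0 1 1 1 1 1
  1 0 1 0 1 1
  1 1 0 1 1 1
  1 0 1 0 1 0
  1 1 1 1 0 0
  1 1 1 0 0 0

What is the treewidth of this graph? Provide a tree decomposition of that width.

Every bag has size at most 4, so the width is 4 − 1 = 3 and tw(G) ≤ 3. Conversely, {0, 1, 2, 4} is a clique of size 4, and the vertices of any clique must share a bag in every tree decomposition; so some bag has ≥ 4 vertices and tw(G) ≥ 3. Hence tw(G) = 3 exactly.

Treewidth 3.
One such decomposition:
Bags: B1 = {0, 1, 2, 4}  B2 = {0, 2, 3, 4}  B3 = {0, 1, 2, 5}
Tree: B1–B2, B1–B3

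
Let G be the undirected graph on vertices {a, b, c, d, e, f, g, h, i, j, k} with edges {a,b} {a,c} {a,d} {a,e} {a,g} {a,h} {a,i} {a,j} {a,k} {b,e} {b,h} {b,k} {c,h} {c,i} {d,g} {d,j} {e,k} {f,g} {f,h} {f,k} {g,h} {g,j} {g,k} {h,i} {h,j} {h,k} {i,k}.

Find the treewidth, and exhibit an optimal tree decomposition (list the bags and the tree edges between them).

Each bag holds 4 vertices, so the decomposition has width 3, which upper-bounds the treewidth. On the other hand G contains the 4-clique {a, d, g, j}. A clique must lie in a single bag of any decomposition, so no decomposition can have width below 3. Combining the bounds, tw(G) = 3.

Treewidth 3.
One such decomposition:
Bags: B1 = {a, g, h, k}  B2 = {a, g, h, j}  B3 = {a, b, h, k}  B4 = {a, h, i, k}  B5 = {a, b, e, k}  B6 = {a, d, g, j}  B7 = {a, c, h, i}  B8 = {f, g, h, k}
Tree: B1–B2, B1–B3, B1–B4, B3–B5, B2–B6, B4–B7, B1–B8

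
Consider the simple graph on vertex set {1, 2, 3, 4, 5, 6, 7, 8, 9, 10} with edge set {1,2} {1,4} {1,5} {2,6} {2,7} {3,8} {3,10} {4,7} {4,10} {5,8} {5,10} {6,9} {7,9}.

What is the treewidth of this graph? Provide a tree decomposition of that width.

Treewidth 2.
Bags: B1 = {3, 8, 10}  B2 = {5, 8, 10}  B3 = {4, 5, 10}  B4 = {1, 4, 5}  B5 = {1, 4, 7}  B6 = {1, 2, 7}  B7 = {2, 7, 9}  B8 = {2, 6, 9}
Tree: B1–B2, B2–B3, B3–B4, B4–B5, B5–B6, B6–B7, B7–B8

Each bag holds 3 vertices, so the decomposition has width 2, which upper-bounds the treewidth. Since 3–8–5–10–3 is a cycle in G, G is not acyclic. Forests are exactly the graphs of treewidth ≤ 1, so tw(G) ≥ 2. Hence tw(G) = 2 exactly.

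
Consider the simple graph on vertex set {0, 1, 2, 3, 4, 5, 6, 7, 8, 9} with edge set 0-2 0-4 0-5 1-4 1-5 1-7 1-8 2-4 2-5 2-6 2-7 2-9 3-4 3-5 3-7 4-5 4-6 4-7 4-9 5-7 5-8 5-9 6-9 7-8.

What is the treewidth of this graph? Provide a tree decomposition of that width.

Every bag has size at most 4, so the width is 4 − 1 = 3 and tw(G) ≤ 3. On the other hand G contains the 4-clique {1, 5, 7, 8}. A clique must lie in a single bag of any decomposition, so no decomposition can have width below 3. The upper and lower bounds meet at 3, so that is the treewidth.

Treewidth 3.
One optimal decomposition is:
Bags: B1 = {2, 4, 5, 9}  B2 = {2, 4, 5, 7}  B3 = {1, 4, 5, 7}  B4 = {3, 4, 5, 7}  B5 = {2, 4, 6, 9}  B6 = {0, 2, 4, 5}  B7 = {1, 5, 7, 8}
Tree: B1–B2, B2–B3, B3–B4, B1–B5, B1–B6, B3–B7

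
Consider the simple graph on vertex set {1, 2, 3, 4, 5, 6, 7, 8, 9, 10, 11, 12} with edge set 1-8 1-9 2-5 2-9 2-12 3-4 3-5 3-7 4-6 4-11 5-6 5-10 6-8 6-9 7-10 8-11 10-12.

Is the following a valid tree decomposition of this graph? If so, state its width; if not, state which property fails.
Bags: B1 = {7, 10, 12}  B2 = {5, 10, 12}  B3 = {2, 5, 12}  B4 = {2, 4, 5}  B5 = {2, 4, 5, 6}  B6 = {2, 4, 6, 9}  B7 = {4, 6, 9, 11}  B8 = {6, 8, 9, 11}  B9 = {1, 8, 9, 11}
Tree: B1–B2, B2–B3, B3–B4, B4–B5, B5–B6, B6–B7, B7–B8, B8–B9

A tree decomposition must satisfy three properties: every vertex lies in some bag; for every edge, both endpoints lie together in some bag; and for every vertex, the bags containing it form a connected subtree. Here vertex 3 appears in no bag, so the decomposition is invalid.

No — vertex 3 appears in no bag.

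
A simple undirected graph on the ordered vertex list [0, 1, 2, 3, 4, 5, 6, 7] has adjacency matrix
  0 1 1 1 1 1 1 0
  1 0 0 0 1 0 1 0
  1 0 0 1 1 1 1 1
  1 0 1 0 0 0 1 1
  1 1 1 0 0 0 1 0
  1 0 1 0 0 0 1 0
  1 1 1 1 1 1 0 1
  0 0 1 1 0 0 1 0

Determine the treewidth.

3

A width-3 tree decomposition is:
Bags: B1 = {0, 2, 5, 6}  B2 = {0, 2, 3, 6}  B3 = {0, 2, 4, 6}  B4 = {2, 3, 6, 7}  B5 = {0, 1, 4, 6}
Tree: B1–B2, B2–B3, B2–B4, B3–B5
The largest bag has 4 vertices, giving width 3; this decomposition certifies tw(G) ≤ 3. On the other hand G contains the 4-clique {0, 1, 4, 6}. A clique must lie in a single bag of any decomposition, so no decomposition can have width below 3. Hence tw(G) = 3 exactly.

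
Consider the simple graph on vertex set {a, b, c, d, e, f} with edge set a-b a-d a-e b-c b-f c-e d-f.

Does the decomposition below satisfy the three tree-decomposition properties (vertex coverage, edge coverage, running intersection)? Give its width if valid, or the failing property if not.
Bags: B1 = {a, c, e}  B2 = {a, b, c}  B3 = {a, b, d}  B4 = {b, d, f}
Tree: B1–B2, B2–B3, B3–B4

Checking the three conditions: (i) the bags cover all of {a, b, c, d, e, f}; (ii) for each edge, some bag contains both endpoints; (iii) the bags containing any fixed vertex form a subtree. All hold, so the decomposition is valid with width 3 − 1 = 2.

Yes; width 2.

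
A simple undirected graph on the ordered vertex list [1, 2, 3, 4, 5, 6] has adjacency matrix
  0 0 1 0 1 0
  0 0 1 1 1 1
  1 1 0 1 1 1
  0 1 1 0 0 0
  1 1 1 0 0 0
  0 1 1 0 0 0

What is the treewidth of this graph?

2

A width-2 tree decomposition is:
Bags: B1 = {2, 3, 4}  B2 = {2, 3, 5}  B3 = {1, 3, 5}  B4 = {2, 3, 6}
Tree: B1–B2, B2–B3, B1–B4
Each bag holds 3 vertices, so the decomposition has width 2, which upper-bounds the treewidth. Conversely, {1, 3, 5} is a clique of size 3, and the vertices of any clique must share a bag in every tree decomposition; so some bag has ≥ 3 vertices and tw(G) ≥ 2. Therefore the treewidth is 2.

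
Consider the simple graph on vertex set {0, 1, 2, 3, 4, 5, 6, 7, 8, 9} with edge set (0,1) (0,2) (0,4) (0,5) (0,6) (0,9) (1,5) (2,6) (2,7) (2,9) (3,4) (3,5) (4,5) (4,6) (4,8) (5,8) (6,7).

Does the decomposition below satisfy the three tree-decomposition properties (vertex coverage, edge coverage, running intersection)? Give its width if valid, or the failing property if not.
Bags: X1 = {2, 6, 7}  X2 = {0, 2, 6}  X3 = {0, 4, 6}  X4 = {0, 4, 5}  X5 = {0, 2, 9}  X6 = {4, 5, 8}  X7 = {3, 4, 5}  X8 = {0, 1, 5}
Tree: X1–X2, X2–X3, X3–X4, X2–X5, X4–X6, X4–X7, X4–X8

Every vertex of G appears in some bag (union = {0, 1, 2, 3, 4, 5, 6, 7, 8, 9}); every edge is covered by a bag; and for each vertex v the set of bags containing v is connected in the bag tree. The decomposition is therefore valid. The largest bag has 3 vertices, so the width is 2.

Yes; width 2.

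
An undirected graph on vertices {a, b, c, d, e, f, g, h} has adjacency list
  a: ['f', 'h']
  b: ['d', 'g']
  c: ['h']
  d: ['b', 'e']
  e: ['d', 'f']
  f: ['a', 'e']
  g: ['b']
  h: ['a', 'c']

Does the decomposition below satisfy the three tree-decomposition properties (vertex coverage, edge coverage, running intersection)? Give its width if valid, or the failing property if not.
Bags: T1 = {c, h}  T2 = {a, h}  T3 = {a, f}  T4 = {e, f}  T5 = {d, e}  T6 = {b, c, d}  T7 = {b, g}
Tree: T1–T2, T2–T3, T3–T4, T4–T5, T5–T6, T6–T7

A tree decomposition must satisfy three properties: every vertex lies in some bag; for every edge, both endpoints lie together in some bag; and for every vertex, the bags containing it form a connected subtree. Here bags containing vertex c are not connected in the tree, so the decomposition is invalid.

No — bags containing vertex c are not connected in the tree.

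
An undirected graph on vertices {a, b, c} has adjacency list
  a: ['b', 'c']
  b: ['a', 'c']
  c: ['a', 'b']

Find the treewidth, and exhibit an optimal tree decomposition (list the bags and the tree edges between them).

Treewidth 2.
One optimal decomposition is:
Bags: B1 = {a, b, c}
Tree: (single bag)

A single bag containing all 3 vertices is trivially a valid decomposition of width 2. Conversely, {a, b, c} is a clique of size 3, and the vertices of any clique must share a bag in every tree decomposition; so some bag has ≥ 3 vertices and tw(G) ≥ 2. Therefore the treewidth is 2.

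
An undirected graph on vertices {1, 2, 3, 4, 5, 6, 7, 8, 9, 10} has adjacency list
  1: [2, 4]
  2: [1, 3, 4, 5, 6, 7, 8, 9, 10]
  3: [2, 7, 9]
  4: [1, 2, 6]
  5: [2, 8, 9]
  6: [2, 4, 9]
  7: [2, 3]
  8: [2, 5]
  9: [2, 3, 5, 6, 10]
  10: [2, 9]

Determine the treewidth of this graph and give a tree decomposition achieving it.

Treewidth 2.
One optimal decomposition is:
Bags: B1 = {2, 3, 9}  B2 = {2, 6, 9}  B3 = {2, 3, 7}  B4 = {2, 5, 9}  B5 = {2, 4, 6}  B6 = {2, 9, 10}  B7 = {1, 2, 4}  B8 = {2, 5, 8}
Tree: B1–B2, B1–B3, B2–B4, B2–B5, B1–B6, B5–B7, B4–B8

Every bag has size at most 3, so the width is 3 − 1 = 2 and tw(G) ≤ 2. Conversely, {1, 2, 4} is a clique of size 3, and the vertices of any clique must share a bag in every tree decomposition; so some bag has ≥ 3 vertices and tw(G) ≥ 2. Therefore the treewidth is 2.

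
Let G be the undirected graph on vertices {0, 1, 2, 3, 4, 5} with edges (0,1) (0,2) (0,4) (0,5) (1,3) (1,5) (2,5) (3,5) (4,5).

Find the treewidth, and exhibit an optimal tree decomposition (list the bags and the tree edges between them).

Each bag holds 3 vertices, so the decomposition has width 2, which upper-bounds the treewidth. On the other hand G contains the 3-clique {0, 1, 5}. A clique must lie in a single bag of any decomposition, so no decomposition can have width below 2. Combining the bounds, tw(G) = 2.

Treewidth 2.
One optimal decomposition is:
Bags: B1 = {0, 1, 5}  B2 = {0, 4, 5}  B3 = {0, 2, 5}  B4 = {1, 3, 5}
Tree: B1–B2, B1–B3, B1–B4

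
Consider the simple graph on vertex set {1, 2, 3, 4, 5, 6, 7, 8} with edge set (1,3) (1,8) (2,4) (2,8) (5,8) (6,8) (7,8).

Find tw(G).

A width-1 tree decomposition is:
Bags: B1 = {6, 8}  B2 = {1, 8}  B3 = {2, 8}  B4 = {7, 8}  B5 = {2, 4}  B6 = {1, 3}  B7 = {5, 8}
Tree: B1–B2, B1–B3, B3–B4, B3–B5, B2–B6, B2–B7
The largest bag has 2 vertices, giving width 1; this decomposition certifies tw(G) ≤ 1. Any graph with an edge has treewidth ≥ 1, and G has the edge 6–8. Combining the bounds, tw(G) = 1.

1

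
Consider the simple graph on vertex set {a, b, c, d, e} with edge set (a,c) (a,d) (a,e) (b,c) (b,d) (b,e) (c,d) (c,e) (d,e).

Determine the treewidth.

A width-3 tree decomposition is:
Bags: B1 = {a, c, d, e}  B2 = {b, c, d, e}
Tree: B1–B2
Every bag has size at most 4, so the width is 4 − 1 = 3 and tw(G) ≤ 3. On the other hand G contains the 4-clique {a, c, d, e}. A clique must lie in a single bag of any decomposition, so no decomposition can have width below 3. Combining the bounds, tw(G) = 3.

3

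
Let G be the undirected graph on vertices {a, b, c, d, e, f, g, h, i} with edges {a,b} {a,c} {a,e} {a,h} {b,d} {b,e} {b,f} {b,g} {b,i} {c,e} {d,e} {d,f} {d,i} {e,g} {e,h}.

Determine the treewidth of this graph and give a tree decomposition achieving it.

Treewidth 2.
One optimal decomposition is:
Bags: B1 = {b, d, e}  B2 = {b, e, g}  B3 = {b, d, i}  B4 = {b, d, f}  B5 = {a, b, e}  B6 = {a, c, e}  B7 = {a, e, h}
Tree: B1–B2, B1–B3, B1–B4, B2–B5, B5–B6, B5–B7

The largest bag has 3 vertices, giving width 2; this decomposition certifies tw(G) ≤ 2. On the other hand G contains the 3-clique {a, e, h}. A clique must lie in a single bag of any decomposition, so no decomposition can have width below 2. Hence tw(G) = 2 exactly.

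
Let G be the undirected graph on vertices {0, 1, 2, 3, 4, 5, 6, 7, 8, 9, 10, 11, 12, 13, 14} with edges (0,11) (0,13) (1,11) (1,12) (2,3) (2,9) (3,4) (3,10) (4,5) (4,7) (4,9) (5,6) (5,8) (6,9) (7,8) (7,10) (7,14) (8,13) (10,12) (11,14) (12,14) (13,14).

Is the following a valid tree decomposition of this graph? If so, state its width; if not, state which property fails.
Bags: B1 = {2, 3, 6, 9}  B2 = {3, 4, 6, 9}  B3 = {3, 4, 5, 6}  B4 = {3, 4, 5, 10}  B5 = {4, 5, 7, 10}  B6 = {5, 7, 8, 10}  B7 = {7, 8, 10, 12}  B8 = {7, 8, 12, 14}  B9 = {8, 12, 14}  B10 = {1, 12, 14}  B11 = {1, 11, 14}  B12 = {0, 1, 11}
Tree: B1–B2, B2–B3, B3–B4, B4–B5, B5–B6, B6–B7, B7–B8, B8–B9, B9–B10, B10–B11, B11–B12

A tree decomposition must satisfy three properties: every vertex lies in some bag; for every edge, both endpoints lie together in some bag; and for every vertex, the bags containing it form a connected subtree. Here vertex 13 appears in no bag, so the decomposition is invalid.

No — vertex 13 appears in no bag.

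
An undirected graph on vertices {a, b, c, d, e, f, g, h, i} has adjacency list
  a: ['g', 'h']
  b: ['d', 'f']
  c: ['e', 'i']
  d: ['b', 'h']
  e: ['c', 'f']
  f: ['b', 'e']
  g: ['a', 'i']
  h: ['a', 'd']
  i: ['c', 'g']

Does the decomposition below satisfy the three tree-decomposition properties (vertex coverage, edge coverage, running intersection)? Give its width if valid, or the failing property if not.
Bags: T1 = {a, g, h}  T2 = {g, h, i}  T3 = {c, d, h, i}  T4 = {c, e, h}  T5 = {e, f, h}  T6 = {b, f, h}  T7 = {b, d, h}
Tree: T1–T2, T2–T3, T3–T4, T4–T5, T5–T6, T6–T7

No — bags containing vertex d are not connected in the tree.

A tree decomposition must satisfy three properties: every vertex lies in some bag; for every edge, both endpoints lie together in some bag; and for every vertex, the bags containing it form a connected subtree. Here bags containing vertex d are not connected in the tree, so the decomposition is invalid.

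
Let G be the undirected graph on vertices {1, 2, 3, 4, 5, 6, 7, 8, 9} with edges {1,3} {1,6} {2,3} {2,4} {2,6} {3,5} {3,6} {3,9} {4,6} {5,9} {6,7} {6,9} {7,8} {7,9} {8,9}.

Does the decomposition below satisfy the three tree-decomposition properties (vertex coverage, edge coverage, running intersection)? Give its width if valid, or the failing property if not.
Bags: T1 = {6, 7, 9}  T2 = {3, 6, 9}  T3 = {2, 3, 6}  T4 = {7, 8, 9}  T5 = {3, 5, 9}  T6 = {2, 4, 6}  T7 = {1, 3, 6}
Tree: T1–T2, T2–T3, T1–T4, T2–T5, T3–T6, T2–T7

Yes; width 2.

Every vertex of G appears in some bag (union = {1, 2, 3, 4, 5, 6, 7, 8, 9}); every edge is covered by a bag; and for each vertex v the set of bags containing v is connected in the bag tree. The decomposition is therefore valid. The largest bag has 3 vertices, so the width is 2.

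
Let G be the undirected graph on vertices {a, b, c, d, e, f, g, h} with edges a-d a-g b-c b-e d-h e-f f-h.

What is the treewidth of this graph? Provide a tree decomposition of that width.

Treewidth 1.
One optimal decomposition is:
Bags: B1 = {a, g}  B2 = {a, d}  B3 = {d, h}  B4 = {f, h}  B5 = {e, f}  B6 = {b, e}  B7 = {b, c}
Tree: B1–B2, B2–B3, B3–B4, B4–B5, B5–B6, B6–B7

Every bag has size at most 2, so the width is 2 − 1 = 1 and tw(G) ≤ 1. G has an edge, so its treewidth is at least 1. Combining the bounds, tw(G) = 1.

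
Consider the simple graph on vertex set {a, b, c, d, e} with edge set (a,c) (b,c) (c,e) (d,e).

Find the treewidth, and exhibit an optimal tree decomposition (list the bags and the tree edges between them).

The largest bag has 2 vertices, giving width 1; this decomposition certifies tw(G) ≤ 1. Any graph with an edge has treewidth ≥ 1, and G has the edge b–c. Therefore the treewidth is 1.

Treewidth 1.
One such decomposition:
Bags: B1 = {b, c}  B2 = {c, e}  B3 = {a, c}  B4 = {d, e}
Tree: B1–B2, B1–B3, B2–B4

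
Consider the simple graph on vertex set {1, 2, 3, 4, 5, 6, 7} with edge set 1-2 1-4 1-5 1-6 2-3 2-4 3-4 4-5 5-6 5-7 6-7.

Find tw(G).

A width-2 tree decomposition is:
Bags: B1 = {1, 4, 5}  B2 = {1, 2, 4}  B3 = {1, 5, 6}  B4 = {2, 3, 4}  B5 = {5, 6, 7}
Tree: B1–B2, B1–B3, B2–B4, B3–B5
The largest bag has 3 vertices, giving width 2; this decomposition certifies tw(G) ≤ 2. For the lower bound, the 3 vertices {1, 2, 4} are pairwise adjacent, and any tree decomposition puts a clique entirely inside one bag — forcing width ≥ 2. Hence tw(G) = 2 exactly.

2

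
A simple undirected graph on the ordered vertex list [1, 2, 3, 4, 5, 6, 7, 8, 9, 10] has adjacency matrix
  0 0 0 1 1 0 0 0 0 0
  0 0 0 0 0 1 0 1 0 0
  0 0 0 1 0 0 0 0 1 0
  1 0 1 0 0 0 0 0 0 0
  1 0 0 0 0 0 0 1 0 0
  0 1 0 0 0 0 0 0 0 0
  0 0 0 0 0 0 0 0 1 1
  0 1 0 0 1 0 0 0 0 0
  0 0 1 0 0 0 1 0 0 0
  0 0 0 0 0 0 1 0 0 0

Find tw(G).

1

A width-1 tree decomposition is:
Bags: B1 = {7, 10}  B2 = {7, 9}  B3 = {3, 9}  B4 = {3, 4}  B5 = {1, 4}  B6 = {1, 5}  B7 = {5, 8}  B8 = {2, 8}  B9 = {2, 6}
Tree: B1–B2, B2–B3, B3–B4, B4–B5, B5–B6, B6–B7, B7–B8, B8–B9
The largest bag has 2 vertices, giving width 1; this decomposition certifies tw(G) ≤ 1. Any graph with an edge has treewidth ≥ 1, and G has the edge 10–7. Hence tw(G) = 1 exactly.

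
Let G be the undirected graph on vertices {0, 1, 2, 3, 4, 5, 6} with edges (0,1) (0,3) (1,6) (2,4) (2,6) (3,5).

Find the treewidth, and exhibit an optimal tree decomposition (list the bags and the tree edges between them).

Treewidth 1.
Bags: B1 = {3, 5}  B2 = {0, 3}  B3 = {0, 1}  B4 = {1, 6}  B5 = {2, 6}  B6 = {2, 4}
Tree: B1–B2, B2–B3, B3–B4, B4–B5, B5–B6

Every bag has size at most 2, so the width is 2 − 1 = 1 and tw(G) ≤ 1. Since G has at least one edge (e.g. 5–3), it is not an edgeless graph, so tw(G) ≥ 1. Hence tw(G) = 1 exactly.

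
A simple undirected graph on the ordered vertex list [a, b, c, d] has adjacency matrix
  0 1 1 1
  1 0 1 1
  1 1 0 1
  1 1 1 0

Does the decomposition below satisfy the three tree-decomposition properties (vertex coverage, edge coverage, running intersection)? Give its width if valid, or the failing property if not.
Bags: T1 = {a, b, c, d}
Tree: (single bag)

Vertex coverage: the bags together contain {a, b, c, d}, the full vertex set. Edge coverage: each edge of G has both endpoints in at least one bag. Running intersection: for every vertex, the bags containing it form a connected subtree. All three properties hold, so this is a valid tree decomposition of width max|bag| − 1 = 3, and hence tw(G) ≤ 3.

Yes; width 3.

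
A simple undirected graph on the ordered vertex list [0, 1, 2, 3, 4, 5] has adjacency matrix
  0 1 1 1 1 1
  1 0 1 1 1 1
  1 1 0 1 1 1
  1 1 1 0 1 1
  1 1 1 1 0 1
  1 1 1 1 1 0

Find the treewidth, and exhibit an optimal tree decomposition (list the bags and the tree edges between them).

A single bag containing all 6 vertices is trivially a valid decomposition of width 5. For the lower bound, the 6 vertices {0, 1, 2, 3, 4, 5} are pairwise adjacent, and any tree decomposition puts a clique entirely inside one bag — forcing width ≥ 5. The upper and lower bounds meet at 5, so that is the treewidth.

Treewidth 5.
One optimal decomposition is:
Bags: B1 = {0, 1, 2, 3, 4, 5}
Tree: (single bag)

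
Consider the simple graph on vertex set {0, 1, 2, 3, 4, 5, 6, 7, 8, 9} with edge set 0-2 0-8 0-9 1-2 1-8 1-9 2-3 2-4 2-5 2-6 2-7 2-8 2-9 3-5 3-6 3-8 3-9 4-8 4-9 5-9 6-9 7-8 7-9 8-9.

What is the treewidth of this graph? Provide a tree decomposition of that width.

The largest bag has 4 vertices, giving width 3; this decomposition certifies tw(G) ≤ 3. For the lower bound, the 4 vertices {0, 2, 8, 9} are pairwise adjacent, and any tree decomposition puts a clique entirely inside one bag — forcing width ≥ 3. Therefore the treewidth is 3.

Treewidth 3.
One optimal decomposition is:
Bags: B1 = {2, 3, 8, 9}  B2 = {0, 2, 8, 9}  B3 = {2, 4, 8, 9}  B4 = {2, 3, 5, 9}  B5 = {1, 2, 8, 9}  B6 = {2, 7, 8, 9}  B7 = {2, 3, 6, 9}
Tree: B1–B2, B1–B3, B1–B4, B3–B5, B2–B6, B4–B7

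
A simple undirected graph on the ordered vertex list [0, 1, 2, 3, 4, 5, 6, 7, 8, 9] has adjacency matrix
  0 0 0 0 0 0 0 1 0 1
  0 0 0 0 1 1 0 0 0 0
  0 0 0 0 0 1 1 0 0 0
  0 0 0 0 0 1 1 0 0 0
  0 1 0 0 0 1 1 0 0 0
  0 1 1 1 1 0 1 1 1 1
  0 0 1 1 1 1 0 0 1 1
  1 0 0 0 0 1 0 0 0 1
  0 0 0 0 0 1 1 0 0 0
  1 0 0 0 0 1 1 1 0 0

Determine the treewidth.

A width-2 tree decomposition is:
Bags: B1 = {5, 6, 9}  B2 = {5, 7, 9}  B3 = {2, 5, 6}  B4 = {4, 5, 6}  B5 = {1, 4, 5}  B6 = {3, 5, 6}  B7 = {5, 6, 8}  B8 = {0, 7, 9}
Tree: B1–B2, B1–B3, B1–B4, B4–B5, B3–B6, B3–B7, B2–B8
Each bag holds 3 vertices, so the decomposition has width 2, which upper-bounds the treewidth. On the other hand G contains the 3-clique {0, 7, 9}. A clique must lie in a single bag of any decomposition, so no decomposition can have width below 2. Hence tw(G) = 2 exactly.

2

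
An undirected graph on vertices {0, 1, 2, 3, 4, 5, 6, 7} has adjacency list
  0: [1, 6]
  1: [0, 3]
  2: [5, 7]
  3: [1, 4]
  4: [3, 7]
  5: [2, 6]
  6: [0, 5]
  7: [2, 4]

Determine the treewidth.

A width-2 tree decomposition is:
Bags: B1 = {3, 4, 7}  B2 = {2, 3, 7}  B3 = {2, 3, 5}  B4 = {3, 5, 6}  B5 = {0, 3, 6}  B6 = {0, 1, 3}
Tree: B1–B2, B2–B3, B3–B4, B4–B5, B5–B6
Each bag holds 3 vertices, so the decomposition has width 2, which upper-bounds the treewidth. Since 3–4–7–2–5–6–0–1–3 is a cycle in G, G is not acyclic. Forests are exactly the graphs of treewidth ≤ 1, so tw(G) ≥ 2. The upper and lower bounds meet at 2, so that is the treewidth.

2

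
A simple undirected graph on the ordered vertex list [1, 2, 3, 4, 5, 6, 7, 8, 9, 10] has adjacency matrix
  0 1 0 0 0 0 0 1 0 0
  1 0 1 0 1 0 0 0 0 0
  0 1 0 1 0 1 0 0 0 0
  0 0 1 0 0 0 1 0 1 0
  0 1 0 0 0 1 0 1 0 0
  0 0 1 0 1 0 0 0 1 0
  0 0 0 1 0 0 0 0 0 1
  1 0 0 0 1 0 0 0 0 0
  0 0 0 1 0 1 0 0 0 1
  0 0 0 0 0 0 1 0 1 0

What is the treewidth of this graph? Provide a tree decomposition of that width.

Treewidth 2.
One such decomposition:
Bags: B1 = {1, 5, 8}  B2 = {1, 2, 5}  B3 = {2, 5, 6}  B4 = {2, 3, 6}  B5 = {3, 6, 9}  B6 = {3, 4, 9}  B7 = {4, 9, 10}  B8 = {4, 7, 10}
Tree: B1–B2, B2–B3, B3–B4, B4–B5, B5–B6, B6–B7, B7–B8

Each bag holds 3 vertices, so the decomposition has width 2, which upper-bounds the treewidth. Since 8–1–2–5–8 is a cycle in G, G is not acyclic. Forests are exactly the graphs of treewidth ≤ 1, so tw(G) ≥ 2. The upper and lower bounds meet at 2, so that is the treewidth.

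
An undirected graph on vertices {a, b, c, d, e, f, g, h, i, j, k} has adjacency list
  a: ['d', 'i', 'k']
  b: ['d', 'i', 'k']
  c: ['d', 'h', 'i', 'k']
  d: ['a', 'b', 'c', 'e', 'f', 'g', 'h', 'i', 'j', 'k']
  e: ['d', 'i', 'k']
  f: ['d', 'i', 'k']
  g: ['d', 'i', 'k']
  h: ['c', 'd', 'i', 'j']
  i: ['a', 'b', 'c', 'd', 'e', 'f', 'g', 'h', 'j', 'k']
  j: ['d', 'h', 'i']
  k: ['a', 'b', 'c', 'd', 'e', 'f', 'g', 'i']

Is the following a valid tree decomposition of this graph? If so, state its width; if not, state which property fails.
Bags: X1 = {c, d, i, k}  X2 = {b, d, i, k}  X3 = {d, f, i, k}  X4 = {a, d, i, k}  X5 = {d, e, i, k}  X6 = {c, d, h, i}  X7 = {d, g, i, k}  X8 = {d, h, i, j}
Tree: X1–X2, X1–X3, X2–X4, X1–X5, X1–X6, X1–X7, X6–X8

Checking the three conditions: (i) the bags cover all of {a, b, c, d, e, f, g, h, i, j, k}; (ii) for each edge, some bag contains both endpoints; (iii) the bags containing any fixed vertex form a subtree. All hold, so the decomposition is valid with width 4 − 1 = 3.

Yes; width 3.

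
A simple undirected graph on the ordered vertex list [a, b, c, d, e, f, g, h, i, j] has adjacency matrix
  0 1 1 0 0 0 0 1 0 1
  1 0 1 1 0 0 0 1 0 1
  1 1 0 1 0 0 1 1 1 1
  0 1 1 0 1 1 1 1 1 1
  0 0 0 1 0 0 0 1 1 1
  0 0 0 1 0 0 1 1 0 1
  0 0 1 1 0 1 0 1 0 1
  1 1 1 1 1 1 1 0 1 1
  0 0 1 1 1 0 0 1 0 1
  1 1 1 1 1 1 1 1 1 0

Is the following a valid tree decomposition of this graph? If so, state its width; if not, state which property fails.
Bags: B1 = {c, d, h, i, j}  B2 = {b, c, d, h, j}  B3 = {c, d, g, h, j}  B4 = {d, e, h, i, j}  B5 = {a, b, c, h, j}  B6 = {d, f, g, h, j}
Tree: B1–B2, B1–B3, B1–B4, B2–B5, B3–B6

Yes; width 4.

Every vertex of G appears in some bag (union = {a, b, c, d, e, f, g, h, i, j}); every edge is covered by a bag; and for each vertex v the set of bags containing v is connected in the bag tree. The decomposition is therefore valid. The largest bag has 5 vertices, so the width is 4.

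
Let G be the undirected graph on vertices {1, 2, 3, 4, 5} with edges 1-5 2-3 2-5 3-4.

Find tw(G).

A width-1 tree decomposition is:
Bags: B1 = {1, 5}  B2 = {2, 5}  B3 = {2, 3}  B4 = {3, 4}
Tree: B1–B2, B2–B3, B3–B4
Each bag holds 2 vertices, so the decomposition has width 1, which upper-bounds the treewidth. Since G has at least one edge (e.g. 1–5), it is not an edgeless graph, so tw(G) ≥ 1. Hence tw(G) = 1 exactly.

1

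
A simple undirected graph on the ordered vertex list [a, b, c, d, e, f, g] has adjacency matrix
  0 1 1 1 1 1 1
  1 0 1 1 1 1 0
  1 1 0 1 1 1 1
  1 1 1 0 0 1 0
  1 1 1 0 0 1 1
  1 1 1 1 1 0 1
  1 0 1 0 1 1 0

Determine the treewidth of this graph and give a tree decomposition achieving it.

Treewidth 4.
One optimal decomposition is:
Bags: B1 = {a, b, c, e, f}  B2 = {a, b, c, d, f}  B3 = {a, c, e, f, g}
Tree: B1–B2, B1–B3

The largest bag has 5 vertices, giving width 4; this decomposition certifies tw(G) ≤ 4. Conversely, {a, b, c, d, f} is a clique of size 5, and the vertices of any clique must share a bag in every tree decomposition; so some bag has ≥ 5 vertices and tw(G) ≥ 4. Hence tw(G) = 4 exactly.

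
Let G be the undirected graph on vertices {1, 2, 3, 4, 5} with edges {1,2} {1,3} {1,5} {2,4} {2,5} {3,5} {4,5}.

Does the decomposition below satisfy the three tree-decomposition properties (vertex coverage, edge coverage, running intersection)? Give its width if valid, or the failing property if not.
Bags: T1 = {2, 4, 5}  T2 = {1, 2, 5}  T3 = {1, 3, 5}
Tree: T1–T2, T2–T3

Vertex coverage: the bags together contain {1, 2, 3, 4, 5}, the full vertex set. Edge coverage: each edge of G has both endpoints in at least one bag. Running intersection: for every vertex, the bags containing it form a connected subtree. All three properties hold, so this is a valid tree decomposition of width max|bag| − 1 = 2, and hence tw(G) ≤ 2.

Yes; width 2.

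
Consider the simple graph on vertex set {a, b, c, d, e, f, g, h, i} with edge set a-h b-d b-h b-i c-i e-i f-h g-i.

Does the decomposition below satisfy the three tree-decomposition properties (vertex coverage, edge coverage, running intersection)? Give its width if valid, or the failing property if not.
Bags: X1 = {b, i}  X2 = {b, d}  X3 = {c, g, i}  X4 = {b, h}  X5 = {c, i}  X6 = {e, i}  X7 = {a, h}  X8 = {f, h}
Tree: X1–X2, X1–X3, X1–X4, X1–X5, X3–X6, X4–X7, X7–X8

A tree decomposition must satisfy three properties: every vertex lies in some bag; for every edge, both endpoints lie together in some bag; and for every vertex, the bags containing it form a connected subtree. Here bags containing vertex c are not connected in the tree, so the decomposition is invalid.

No — bags containing vertex c are not connected in the tree.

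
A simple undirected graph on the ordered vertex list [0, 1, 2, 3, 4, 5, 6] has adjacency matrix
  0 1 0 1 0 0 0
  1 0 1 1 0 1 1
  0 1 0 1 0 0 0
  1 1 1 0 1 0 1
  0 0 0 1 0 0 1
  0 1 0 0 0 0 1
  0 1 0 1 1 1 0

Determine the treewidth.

A width-2 tree decomposition is:
Bags: B1 = {1, 3, 6}  B2 = {1, 5, 6}  B3 = {1, 2, 3}  B4 = {0, 1, 3}  B5 = {3, 4, 6}
Tree: B1–B2, B1–B3, B1–B4, B1–B5
The largest bag has 3 vertices, giving width 2; this decomposition certifies tw(G) ≤ 2. On the other hand G contains the 3-clique {0, 1, 3}. A clique must lie in a single bag of any decomposition, so no decomposition can have width below 2. The upper and lower bounds meet at 2, so that is the treewidth.

2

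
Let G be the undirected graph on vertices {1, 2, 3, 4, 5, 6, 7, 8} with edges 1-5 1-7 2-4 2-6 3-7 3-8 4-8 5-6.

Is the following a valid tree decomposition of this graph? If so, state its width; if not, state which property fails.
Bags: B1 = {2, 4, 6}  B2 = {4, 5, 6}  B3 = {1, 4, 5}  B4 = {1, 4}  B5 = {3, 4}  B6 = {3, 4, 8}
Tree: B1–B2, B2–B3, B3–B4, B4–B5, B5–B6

A tree decomposition must satisfy three properties: every vertex lies in some bag; for every edge, both endpoints lie together in some bag; and for every vertex, the bags containing it form a connected subtree. Here vertex 7 appears in no bag, so the decomposition is invalid.

No — vertex 7 appears in no bag.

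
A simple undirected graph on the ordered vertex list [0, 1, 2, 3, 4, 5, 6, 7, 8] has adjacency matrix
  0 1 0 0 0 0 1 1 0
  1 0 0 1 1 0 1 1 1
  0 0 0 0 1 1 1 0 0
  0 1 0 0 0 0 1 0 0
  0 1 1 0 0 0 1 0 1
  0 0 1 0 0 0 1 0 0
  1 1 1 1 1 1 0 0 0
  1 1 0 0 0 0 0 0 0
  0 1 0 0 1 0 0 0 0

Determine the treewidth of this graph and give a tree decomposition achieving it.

Every bag has size at most 3, so the width is 3 − 1 = 2 and tw(G) ≤ 2. For the lower bound, the 3 vertices {1, 4, 8} are pairwise adjacent, and any tree decomposition puts a clique entirely inside one bag — forcing width ≥ 2. Therefore the treewidth is 2.

Treewidth 2.
One optimal decomposition is:
Bags: B1 = {1, 4, 6}  B2 = {1, 3, 6}  B3 = {0, 1, 6}  B4 = {2, 4, 6}  B5 = {0, 1, 7}  B6 = {2, 5, 6}  B7 = {1, 4, 8}
Tree: B1–B2, B1–B3, B1–B4, B3–B5, B4–B6, B1–B7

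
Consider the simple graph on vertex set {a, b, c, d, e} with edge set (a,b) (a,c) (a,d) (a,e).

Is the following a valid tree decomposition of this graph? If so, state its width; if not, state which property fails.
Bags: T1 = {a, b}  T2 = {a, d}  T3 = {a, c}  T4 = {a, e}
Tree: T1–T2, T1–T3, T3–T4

Every vertex of G appears in some bag (union = {a, b, c, d, e}); every edge is covered by a bag; and for each vertex v the set of bags containing v is connected in the bag tree. The decomposition is therefore valid. The largest bag has 2 vertices, so the width is 1.

Yes; width 1.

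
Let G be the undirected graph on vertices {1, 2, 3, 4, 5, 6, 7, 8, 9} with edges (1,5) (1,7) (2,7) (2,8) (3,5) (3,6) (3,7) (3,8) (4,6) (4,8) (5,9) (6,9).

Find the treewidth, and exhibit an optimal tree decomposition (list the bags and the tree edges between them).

Treewidth 3.
Bags: B1 = {1, 5, 6, 9}  B2 = {1, 3, 5, 6}  B3 = {1, 3, 6, 7}  B4 = {3, 4, 6, 7}  B5 = {3, 4, 7, 8}  B6 = {2, 4, 7, 8}
Tree: B1–B2, B2–B3, B3–B4, B4–B5, B5–B6

Each bag holds 4 vertices, so the decomposition has width 3, which upper-bounds the treewidth. For the lower bound: the 4 vertex sets {1,5,9}, {6}, {3}, {2,4,7,8} are disjoint, each induces a connected subgraph, and every pair is joined by at least one edge of G. Contracting each set to a single vertex therefore yields K_{4} as a minor, and since treewidth is minor-monotone, tw(G) ≥ tw(K_{4}) = 3. Hence tw(G) = 3 exactly.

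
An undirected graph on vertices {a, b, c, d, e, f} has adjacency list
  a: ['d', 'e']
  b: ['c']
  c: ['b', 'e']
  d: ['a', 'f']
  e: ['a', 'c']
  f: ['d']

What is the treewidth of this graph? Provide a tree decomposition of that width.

Treewidth 1.
Bags: B1 = {d, f}  B2 = {a, d}  B3 = {a, e}  B4 = {c, e}  B5 = {b, c}
Tree: B1–B2, B2–B3, B3–B4, B4–B5

Each bag holds 2 vertices, so the decomposition has width 1, which upper-bounds the treewidth. Since G has at least one edge (e.g. f–d), it is not an edgeless graph, so tw(G) ≥ 1. The upper and lower bounds meet at 1, so that is the treewidth.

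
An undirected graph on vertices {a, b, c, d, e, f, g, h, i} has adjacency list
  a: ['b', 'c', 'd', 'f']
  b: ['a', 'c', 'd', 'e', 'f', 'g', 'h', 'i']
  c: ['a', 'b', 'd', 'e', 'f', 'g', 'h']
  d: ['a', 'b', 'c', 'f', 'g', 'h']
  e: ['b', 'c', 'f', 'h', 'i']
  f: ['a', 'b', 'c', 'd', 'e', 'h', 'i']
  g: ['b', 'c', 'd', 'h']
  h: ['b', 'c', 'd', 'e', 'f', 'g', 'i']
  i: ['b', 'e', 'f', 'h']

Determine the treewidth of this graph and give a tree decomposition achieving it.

Treewidth 4.
One such decomposition:
Bags: B1 = {b, c, d, f, h}  B2 = {a, b, c, d, f}  B3 = {b, c, e, f, h}  B4 = {b, e, f, h, i}  B5 = {b, c, d, g, h}
Tree: B1–B2, B1–B3, B3–B4, B1–B5

Each bag holds 5 vertices, so the decomposition has width 4, which upper-bounds the treewidth. On the other hand G contains the 5-clique {b, c, d, g, h}. A clique must lie in a single bag of any decomposition, so no decomposition can have width below 4. Hence tw(G) = 4 exactly.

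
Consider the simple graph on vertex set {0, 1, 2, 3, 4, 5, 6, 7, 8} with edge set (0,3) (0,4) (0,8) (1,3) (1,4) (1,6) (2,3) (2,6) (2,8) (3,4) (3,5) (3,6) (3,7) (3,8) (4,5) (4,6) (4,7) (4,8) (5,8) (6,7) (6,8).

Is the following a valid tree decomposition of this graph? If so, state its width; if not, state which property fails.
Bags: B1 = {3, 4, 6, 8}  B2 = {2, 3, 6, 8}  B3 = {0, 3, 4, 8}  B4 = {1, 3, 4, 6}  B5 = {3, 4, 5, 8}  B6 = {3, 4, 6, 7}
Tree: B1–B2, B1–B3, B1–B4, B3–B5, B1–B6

Checking the three conditions: (i) the bags cover all of {0, 1, 2, 3, 4, 5, 6, 7, 8}; (ii) for each edge, some bag contains both endpoints; (iii) the bags containing any fixed vertex form a subtree. All hold, so the decomposition is valid with width 4 − 1 = 3.

Yes; width 3.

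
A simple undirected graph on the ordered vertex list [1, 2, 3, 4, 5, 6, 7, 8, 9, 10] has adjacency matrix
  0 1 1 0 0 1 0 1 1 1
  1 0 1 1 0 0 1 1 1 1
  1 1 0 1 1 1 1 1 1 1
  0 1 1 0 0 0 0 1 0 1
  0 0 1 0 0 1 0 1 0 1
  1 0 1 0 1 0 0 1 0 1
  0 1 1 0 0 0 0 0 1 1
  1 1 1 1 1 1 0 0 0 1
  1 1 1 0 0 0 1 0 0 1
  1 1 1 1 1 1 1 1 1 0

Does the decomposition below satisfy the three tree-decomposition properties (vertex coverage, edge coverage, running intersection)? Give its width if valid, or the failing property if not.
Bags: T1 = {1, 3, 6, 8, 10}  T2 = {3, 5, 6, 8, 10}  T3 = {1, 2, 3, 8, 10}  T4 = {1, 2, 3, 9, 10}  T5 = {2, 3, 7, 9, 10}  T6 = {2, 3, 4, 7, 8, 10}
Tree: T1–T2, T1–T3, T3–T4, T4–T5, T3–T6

No — bags containing vertex 7 are not connected in the tree.

A tree decomposition must satisfy three properties: every vertex lies in some bag; for every edge, both endpoints lie together in some bag; and for every vertex, the bags containing it form a connected subtree. Here bags containing vertex 7 are not connected in the tree, so the decomposition is invalid.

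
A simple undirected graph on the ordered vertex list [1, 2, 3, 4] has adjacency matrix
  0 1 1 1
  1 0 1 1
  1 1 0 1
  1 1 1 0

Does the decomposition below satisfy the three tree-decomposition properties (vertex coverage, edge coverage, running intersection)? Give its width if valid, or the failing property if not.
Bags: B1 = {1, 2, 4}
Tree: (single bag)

No — vertex 3 appears in no bag.

A tree decomposition must satisfy three properties: every vertex lies in some bag; for every edge, both endpoints lie together in some bag; and for every vertex, the bags containing it form a connected subtree. Here vertex 3 appears in no bag, so the decomposition is invalid.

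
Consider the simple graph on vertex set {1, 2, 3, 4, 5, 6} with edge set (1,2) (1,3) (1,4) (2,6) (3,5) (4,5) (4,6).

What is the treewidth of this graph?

A width-2 tree decomposition is:
Bags: B1 = {2, 4, 6}  B2 = {1, 2, 4}  B3 = {1, 4, 5}  B4 = {1, 3, 5}
Tree: B1–B2, B2–B3, B3–B4
Each bag holds 3 vertices, so the decomposition has width 2, which upper-bounds the treewidth. Since 6–2–1–4–6 is a cycle in G, G is not acyclic. Forests are exactly the graphs of treewidth ≤ 1, so tw(G) ≥ 2. Therefore the treewidth is 2.

2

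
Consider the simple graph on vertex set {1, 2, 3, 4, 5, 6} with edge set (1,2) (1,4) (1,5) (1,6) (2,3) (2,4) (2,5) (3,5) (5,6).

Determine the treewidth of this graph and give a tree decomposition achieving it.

Every bag has size at most 3, so the width is 3 − 1 = 2 and tw(G) ≤ 2. Conversely, {1, 2, 4} is a clique of size 3, and the vertices of any clique must share a bag in every tree decomposition; so some bag has ≥ 3 vertices and tw(G) ≥ 2. Therefore the treewidth is 2.

Treewidth 2.
One such decomposition:
Bags: B1 = {1, 2, 4}  B2 = {1, 2, 5}  B3 = {1, 5, 6}  B4 = {2, 3, 5}
Tree: B1–B2, B2–B3, B2–B4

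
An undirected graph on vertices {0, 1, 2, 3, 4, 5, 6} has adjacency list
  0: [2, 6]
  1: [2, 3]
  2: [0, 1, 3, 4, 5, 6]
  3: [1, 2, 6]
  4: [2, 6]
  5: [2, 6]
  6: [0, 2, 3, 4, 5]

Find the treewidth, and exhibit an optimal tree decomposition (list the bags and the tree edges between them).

Treewidth 2.
One optimal decomposition is:
Bags: B1 = {0, 2, 6}  B2 = {2, 3, 6}  B3 = {2, 4, 6}  B4 = {2, 5, 6}  B5 = {1, 2, 3}
Tree: B1–B2, B1–B3, B1–B4, B2–B5

Each bag holds 3 vertices, so the decomposition has width 2, which upper-bounds the treewidth. For the lower bound, the 3 vertices {1, 2, 3} are pairwise adjacent, and any tree decomposition puts a clique entirely inside one bag — forcing width ≥ 2. Therefore the treewidth is 2.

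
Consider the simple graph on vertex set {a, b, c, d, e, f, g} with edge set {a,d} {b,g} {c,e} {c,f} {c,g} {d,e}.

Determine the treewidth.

1

A width-1 tree decomposition is:
Bags: B1 = {c, f}  B2 = {c, g}  B3 = {b, g}  B4 = {c, e}  B5 = {d, e}  B6 = {a, d}
Tree: B1–B2, B2–B3, B2–B4, B4–B5, B5–B6
Each bag holds 2 vertices, so the decomposition has width 1, which upper-bounds the treewidth. G has an edge, so its treewidth is at least 1. Hence tw(G) = 1 exactly.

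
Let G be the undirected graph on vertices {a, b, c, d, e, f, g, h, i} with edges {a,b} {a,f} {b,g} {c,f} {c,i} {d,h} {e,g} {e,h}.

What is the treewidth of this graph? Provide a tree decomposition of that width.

Treewidth 1.
One such decomposition:
Bags: B1 = {c, i}  B2 = {c, f}  B3 = {a, f}  B4 = {a, b}  B5 = {b, g}  B6 = {e, g}  B7 = {e, h}  B8 = {d, h}
Tree: B1–B2, B2–B3, B3–B4, B4–B5, B5–B6, B6–B7, B7–B8

Every bag has size at most 2, so the width is 2 − 1 = 1 and tw(G) ≤ 1. Since G has at least one edge (e.g. i–c), it is not an edgeless graph, so tw(G) ≥ 1. Combining the bounds, tw(G) = 1.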